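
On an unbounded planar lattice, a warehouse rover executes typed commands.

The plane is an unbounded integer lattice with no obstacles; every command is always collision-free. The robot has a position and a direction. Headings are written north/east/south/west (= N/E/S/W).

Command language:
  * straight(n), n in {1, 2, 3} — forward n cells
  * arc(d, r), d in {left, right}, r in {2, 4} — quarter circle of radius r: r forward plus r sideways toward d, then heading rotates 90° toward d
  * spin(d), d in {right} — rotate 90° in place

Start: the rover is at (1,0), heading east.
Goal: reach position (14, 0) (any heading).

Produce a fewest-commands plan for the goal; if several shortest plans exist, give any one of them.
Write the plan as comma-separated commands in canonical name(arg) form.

arc(right, 4), arc(left, 2), straight(3), arc(left, 4), straight(2)

initial: at (1,0), heading east
1. arc(right, 4) → at (5,-4), heading south
2. arc(left, 2) → at (7,-6), heading east
3. straight(3) → at (10,-6), heading east
4. arc(left, 4) → at (14,-2), heading north
5. straight(2) → at (14,0), heading north
minimal: 5 command(s), checked below 5.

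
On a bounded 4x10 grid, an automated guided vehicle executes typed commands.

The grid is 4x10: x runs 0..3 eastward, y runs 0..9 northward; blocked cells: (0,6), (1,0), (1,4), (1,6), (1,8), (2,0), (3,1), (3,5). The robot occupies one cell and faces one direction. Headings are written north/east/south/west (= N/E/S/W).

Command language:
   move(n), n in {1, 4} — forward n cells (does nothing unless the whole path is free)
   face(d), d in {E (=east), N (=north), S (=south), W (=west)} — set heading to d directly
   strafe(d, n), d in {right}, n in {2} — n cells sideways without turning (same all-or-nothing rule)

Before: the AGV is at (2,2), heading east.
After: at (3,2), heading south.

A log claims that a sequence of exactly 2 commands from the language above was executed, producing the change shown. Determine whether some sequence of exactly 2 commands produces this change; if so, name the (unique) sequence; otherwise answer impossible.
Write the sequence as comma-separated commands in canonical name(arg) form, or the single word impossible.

key: cell and facing (now S) both changed — the 2 commands mix motion and turning
from: at (2,2), heading east
[1] after move(1): at (3,2), heading east
[2] after face(S): at (3,2), heading south
uniquely the one of 49 2-step routes that fits.

move(1), face(S)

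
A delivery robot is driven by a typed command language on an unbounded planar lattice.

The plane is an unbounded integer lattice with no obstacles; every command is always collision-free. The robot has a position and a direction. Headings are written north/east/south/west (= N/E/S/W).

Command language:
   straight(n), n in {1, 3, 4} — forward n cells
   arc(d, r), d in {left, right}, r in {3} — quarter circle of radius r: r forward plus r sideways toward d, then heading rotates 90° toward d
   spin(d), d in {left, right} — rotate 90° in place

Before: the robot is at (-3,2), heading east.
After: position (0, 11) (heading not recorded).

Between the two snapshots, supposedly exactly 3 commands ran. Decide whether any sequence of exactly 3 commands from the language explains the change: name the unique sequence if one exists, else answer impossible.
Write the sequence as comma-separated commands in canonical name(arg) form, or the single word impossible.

arc(left, 3), straight(3), straight(3)

key: running straight(3) before arc(left, 3) would end elsewhere — order is forced
t0: at (-3,2), heading east
1. arc(left, 3) → at (0,5), heading north
2. straight(3) → at (0,8), heading north
3. straight(3) → at (0,11), heading north
no other 3-command option fits: unique.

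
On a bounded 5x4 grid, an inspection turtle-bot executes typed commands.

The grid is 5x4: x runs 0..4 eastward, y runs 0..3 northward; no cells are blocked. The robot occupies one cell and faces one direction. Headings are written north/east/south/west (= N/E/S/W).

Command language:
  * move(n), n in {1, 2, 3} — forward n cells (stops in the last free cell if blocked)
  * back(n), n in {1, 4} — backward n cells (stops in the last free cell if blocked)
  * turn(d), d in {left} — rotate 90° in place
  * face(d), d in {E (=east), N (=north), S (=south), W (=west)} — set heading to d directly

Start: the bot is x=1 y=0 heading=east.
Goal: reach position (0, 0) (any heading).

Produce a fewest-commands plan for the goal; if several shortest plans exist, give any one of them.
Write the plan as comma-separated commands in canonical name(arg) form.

back(4)

initial: x=1 y=0 heading=east
step 1 (back(4)): x=0 y=0 heading=east
no 0-step plan works, so 1 is optimal.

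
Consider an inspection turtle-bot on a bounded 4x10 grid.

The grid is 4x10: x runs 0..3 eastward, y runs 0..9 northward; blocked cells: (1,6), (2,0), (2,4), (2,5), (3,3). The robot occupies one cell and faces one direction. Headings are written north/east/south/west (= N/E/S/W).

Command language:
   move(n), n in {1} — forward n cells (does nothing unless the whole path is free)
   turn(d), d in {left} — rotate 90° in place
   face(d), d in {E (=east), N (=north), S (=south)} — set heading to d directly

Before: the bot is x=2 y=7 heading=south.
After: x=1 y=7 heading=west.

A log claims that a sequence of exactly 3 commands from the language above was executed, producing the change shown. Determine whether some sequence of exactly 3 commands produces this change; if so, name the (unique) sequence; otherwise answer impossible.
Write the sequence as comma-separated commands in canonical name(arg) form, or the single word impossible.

face(N), turn(left), move(1)

key: cell and facing (now W) both changed — the 3 commands mix motion and turning
initial: x=2 y=7 heading=south
t=1 face(N) ⇒ x=2 y=7 heading=north
t=2 turn(left) ⇒ x=2 y=7 heading=west
t=3 move(1) ⇒ x=1 y=7 heading=west
uniquely the one of 125 3-step routes that fits.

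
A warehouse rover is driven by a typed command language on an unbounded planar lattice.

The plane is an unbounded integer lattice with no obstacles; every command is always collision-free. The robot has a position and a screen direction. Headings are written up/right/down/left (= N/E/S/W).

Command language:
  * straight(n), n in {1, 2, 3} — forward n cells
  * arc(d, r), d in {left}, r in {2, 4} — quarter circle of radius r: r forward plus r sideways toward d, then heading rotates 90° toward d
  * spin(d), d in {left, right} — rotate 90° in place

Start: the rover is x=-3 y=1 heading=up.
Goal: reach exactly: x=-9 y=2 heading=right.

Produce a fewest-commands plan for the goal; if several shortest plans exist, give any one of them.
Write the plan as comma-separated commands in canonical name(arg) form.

from: x=-3 y=1 heading=up
1. straight(3) → x=-3 y=4 heading=up
2. arc(left, 2) → x=-5 y=6 heading=left
3. arc(left, 4) → x=-9 y=2 heading=down
4. spin(left) → x=-9 y=2 heading=right
minimal: 4 command(s), checked below 4.

straight(3), arc(left, 2), arc(left, 4), spin(left)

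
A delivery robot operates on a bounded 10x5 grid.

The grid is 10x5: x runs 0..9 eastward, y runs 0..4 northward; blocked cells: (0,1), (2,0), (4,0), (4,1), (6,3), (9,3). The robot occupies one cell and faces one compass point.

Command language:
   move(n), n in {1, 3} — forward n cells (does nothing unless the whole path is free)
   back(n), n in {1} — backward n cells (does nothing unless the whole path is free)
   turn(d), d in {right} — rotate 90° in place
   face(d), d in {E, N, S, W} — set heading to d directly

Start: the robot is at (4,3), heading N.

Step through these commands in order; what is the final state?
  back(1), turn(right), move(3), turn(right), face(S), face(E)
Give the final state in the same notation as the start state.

from: at (4,3), heading N
step 1 (back(1)): at (4,2), heading N
step 2 (turn(right)): at (4,2), heading E
step 3 (move(3)): at (7,2), heading E
step 4 (turn(right)): at (7,2), heading S
step 5 (face(S)): at (7,2), heading S
step 6 (face(E)): at (7,2), heading E

at (7,2), heading E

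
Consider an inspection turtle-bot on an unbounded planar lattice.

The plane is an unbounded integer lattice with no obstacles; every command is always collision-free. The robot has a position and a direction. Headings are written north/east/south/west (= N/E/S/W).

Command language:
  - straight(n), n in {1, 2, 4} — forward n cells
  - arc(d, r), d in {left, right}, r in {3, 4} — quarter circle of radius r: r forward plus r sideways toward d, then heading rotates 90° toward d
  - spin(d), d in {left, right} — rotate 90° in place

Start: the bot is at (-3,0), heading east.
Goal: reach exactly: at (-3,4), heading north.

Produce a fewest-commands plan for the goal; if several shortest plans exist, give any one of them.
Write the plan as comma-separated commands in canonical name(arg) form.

from: at (-3,0), heading east
[1] after spin(left): at (-3,0), heading north
[2] after straight(4): at (-3,4), heading north
shorter routes all fall short; 2 is best.

spin(left), straight(4)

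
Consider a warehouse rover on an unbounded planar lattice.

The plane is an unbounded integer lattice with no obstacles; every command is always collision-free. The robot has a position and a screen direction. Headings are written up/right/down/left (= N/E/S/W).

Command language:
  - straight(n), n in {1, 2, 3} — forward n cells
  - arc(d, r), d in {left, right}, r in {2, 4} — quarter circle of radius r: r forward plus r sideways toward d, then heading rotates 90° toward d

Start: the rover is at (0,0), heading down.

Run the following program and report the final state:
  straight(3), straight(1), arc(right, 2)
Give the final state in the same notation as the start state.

start: at (0,0), heading down
1. straight(3) → at (0,-3), heading down
2. straight(1) → at (0,-4), heading down
3. arc(right, 2) → at (-2,-6), heading left

at (-2,-6), heading left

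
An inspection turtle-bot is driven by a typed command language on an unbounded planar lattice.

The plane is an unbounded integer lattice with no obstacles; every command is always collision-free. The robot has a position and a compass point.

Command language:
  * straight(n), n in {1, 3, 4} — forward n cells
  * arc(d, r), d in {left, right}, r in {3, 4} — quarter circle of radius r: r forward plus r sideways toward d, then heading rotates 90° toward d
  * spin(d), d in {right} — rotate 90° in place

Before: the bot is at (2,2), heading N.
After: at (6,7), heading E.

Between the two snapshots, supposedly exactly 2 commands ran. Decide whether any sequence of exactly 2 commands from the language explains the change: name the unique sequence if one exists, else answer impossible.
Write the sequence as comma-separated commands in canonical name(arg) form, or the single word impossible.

key: order matters: swapping straight(1) and arc(right, 4) lands elsewhere
initial: at (2,2), heading N
step 1 (straight(1)): at (2,3), heading N
step 2 (arc(right, 4)): at (6,7), heading E
all 64 alternatives checked — unique.

straight(1), arc(right, 4)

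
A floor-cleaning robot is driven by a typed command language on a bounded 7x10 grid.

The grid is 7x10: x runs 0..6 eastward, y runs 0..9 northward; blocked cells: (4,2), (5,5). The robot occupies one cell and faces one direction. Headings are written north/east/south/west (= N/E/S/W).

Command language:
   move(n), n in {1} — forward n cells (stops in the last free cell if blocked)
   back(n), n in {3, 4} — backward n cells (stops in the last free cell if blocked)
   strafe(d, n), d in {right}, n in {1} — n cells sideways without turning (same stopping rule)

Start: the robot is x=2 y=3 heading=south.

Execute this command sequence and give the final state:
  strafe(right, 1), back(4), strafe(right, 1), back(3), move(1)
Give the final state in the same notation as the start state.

x=0 y=8 heading=south

from: x=2 y=3 heading=south
step 1 (strafe(right, 1)): x=1 y=3 heading=south
step 2 (back(4)): x=1 y=7 heading=south
step 3 (strafe(right, 1)): x=0 y=7 heading=south
step 4 (back(3)): x=0 y=9 heading=south
step 5 (move(1)): x=0 y=8 heading=south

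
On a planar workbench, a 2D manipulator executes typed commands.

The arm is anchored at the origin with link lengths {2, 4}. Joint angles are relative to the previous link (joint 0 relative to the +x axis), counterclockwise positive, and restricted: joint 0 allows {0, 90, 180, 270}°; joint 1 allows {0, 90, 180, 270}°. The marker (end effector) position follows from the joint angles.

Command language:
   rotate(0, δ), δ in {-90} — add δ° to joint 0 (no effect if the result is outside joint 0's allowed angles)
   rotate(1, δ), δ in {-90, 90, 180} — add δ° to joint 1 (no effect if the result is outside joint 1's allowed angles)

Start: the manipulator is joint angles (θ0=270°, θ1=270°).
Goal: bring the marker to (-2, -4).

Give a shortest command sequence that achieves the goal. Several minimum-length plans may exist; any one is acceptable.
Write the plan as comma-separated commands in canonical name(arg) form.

rotate(0, -90), rotate(1, 180)

initial: joint angles (θ0=270°, θ1=270°)
t=1 rotate(0, -90) ⇒ joint angles (θ0=180°, θ1=270°)
t=2 rotate(1, 180) ⇒ joint angles (θ0=180°, θ1=90°)
nothing shorter than 2 reaches the goal.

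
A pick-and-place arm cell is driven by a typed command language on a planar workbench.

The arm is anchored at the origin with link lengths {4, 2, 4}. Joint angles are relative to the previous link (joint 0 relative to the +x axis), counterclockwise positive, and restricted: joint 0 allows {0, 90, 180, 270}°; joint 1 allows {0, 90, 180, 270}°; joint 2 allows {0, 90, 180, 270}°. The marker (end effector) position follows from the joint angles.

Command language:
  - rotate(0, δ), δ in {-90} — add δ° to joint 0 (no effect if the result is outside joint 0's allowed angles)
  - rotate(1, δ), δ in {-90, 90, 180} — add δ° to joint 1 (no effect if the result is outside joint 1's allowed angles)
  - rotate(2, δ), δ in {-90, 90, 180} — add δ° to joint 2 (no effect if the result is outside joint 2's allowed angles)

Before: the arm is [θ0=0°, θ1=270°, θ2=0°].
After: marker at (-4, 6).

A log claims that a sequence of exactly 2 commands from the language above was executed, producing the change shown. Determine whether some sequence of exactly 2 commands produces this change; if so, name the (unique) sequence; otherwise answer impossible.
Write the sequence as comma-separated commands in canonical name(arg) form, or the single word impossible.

t0: [θ0=0°, θ1=270°, θ2=0°]
step 1 (rotate(0, -90)): [θ0=270°, θ1=270°, θ2=0°]
step 2 (rotate(0, -90)): [θ0=180°, θ1=270°, θ2=0°]
no rival 2-sequence matches.

rotate(0, -90), rotate(0, -90)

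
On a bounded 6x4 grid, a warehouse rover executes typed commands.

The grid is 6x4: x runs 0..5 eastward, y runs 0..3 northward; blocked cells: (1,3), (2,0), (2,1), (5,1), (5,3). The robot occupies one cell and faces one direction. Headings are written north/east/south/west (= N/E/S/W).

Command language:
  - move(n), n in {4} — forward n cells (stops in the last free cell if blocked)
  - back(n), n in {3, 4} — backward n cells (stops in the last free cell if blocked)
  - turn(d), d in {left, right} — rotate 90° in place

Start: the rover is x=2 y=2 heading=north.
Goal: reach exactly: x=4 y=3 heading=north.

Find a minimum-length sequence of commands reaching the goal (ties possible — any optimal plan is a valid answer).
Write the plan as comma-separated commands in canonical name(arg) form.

from: x=2 y=2 heading=north
1. move(4) → x=2 y=3 heading=north
2. turn(left) → x=2 y=3 heading=west
3. back(3) → x=4 y=3 heading=west
4. turn(right) → x=4 y=3 heading=north
nothing shorter than 4 reaches the goal.

move(4), turn(left), back(3), turn(right)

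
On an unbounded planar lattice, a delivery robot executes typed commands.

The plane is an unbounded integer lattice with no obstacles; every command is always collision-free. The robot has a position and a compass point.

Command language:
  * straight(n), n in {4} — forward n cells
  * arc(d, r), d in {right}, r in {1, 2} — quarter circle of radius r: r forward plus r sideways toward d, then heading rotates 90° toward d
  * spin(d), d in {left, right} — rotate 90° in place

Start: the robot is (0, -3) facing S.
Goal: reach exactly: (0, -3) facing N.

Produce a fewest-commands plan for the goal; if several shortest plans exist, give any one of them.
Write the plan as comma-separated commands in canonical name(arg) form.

spin(left), spin(left)

initial: (0, -3) facing S
t=1 spin(left) ⇒ (0, -3) facing E
t=2 spin(left) ⇒ (0, -3) facing N
shorter routes all fall short; 2 is best.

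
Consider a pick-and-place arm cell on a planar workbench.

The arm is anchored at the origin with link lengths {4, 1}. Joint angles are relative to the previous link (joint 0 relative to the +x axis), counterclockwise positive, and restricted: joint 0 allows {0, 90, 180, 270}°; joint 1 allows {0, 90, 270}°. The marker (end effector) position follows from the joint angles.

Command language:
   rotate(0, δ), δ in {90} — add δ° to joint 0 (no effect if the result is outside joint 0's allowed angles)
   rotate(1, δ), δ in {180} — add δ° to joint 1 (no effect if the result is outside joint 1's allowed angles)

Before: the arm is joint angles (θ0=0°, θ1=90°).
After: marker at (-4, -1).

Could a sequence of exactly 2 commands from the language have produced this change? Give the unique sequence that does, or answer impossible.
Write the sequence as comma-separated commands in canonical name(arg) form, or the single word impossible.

rotate(0, 90), rotate(0, 90)

from: joint angles (θ0=0°, θ1=90°)
step 1 (rotate(0, 90)): joint angles (θ0=90°, θ1=90°)
step 2 (rotate(0, 90)): joint angles (θ0=180°, θ1=90°)
uniquely the one of 4 2-step routes that fits.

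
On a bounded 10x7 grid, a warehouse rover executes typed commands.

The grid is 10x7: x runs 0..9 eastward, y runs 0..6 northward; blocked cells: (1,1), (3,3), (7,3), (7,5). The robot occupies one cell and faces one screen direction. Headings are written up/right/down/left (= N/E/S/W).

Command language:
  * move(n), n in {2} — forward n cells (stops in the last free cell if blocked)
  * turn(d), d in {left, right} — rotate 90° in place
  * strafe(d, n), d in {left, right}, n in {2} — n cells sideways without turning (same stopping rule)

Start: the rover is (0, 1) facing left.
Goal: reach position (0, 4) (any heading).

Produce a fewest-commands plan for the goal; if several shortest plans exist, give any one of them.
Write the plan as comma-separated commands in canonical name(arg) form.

start: (0, 1) facing left
[1] after strafe(left, 2): (0, 0) facing left
[2] after strafe(right, 2): (0, 2) facing left
[3] after strafe(right, 2): (0, 4) facing left
no 2-step plan works, so 3 is optimal.

strafe(left, 2), strafe(right, 2), strafe(right, 2)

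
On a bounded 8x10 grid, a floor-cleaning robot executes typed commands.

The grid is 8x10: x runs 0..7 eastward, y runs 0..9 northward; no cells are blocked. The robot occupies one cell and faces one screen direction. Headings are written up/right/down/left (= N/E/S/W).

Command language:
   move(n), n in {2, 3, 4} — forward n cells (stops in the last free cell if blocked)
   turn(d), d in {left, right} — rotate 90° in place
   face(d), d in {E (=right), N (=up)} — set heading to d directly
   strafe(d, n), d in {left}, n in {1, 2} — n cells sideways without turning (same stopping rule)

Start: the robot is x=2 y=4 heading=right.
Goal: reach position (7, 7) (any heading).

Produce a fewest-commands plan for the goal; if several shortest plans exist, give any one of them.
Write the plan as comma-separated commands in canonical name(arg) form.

move(2), strafe(left, 1), move(4), strafe(left, 2)

from: x=2 y=4 heading=right
step 1 (move(2)): x=4 y=4 heading=right
step 2 (strafe(left, 1)): x=4 y=5 heading=right
step 3 (move(4)): x=7 y=5 heading=right
step 4 (strafe(left, 2)): x=7 y=7 heading=right
minimal: 4 command(s), checked below 4.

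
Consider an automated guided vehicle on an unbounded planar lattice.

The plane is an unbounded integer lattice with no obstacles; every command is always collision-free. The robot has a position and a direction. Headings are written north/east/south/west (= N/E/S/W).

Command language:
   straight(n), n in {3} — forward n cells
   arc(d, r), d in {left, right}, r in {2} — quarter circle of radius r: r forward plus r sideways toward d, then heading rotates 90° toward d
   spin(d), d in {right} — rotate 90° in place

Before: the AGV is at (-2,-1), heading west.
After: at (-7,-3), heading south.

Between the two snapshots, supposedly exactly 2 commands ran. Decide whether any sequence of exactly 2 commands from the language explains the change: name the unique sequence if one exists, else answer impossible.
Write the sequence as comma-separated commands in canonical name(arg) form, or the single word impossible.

straight(3), arc(left, 2)

key: cell and facing (now S) both changed — the 2 commands mix motion and turning
t0: at (-2,-1), heading west
t=1 straight(3) ⇒ at (-5,-1), heading west
t=2 arc(left, 2) ⇒ at (-7,-3), heading south
no rival 2-sequence matches.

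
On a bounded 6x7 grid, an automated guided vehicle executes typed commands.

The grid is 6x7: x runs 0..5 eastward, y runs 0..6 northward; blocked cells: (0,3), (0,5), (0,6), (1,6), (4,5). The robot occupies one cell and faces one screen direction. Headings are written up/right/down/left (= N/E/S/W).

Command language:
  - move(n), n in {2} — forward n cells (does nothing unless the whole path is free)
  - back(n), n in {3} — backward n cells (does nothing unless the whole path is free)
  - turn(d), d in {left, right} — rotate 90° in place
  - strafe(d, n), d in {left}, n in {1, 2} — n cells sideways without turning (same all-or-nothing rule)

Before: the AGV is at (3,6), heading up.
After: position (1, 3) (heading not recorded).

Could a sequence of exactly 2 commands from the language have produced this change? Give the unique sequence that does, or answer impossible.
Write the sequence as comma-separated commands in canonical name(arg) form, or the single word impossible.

key: running strafe(left, 2) before back(3) would end elsewhere — order is forced
begin: at (3,6), heading up
t=1 back(3) ⇒ at (3,3), heading up
t=2 strafe(left, 2) ⇒ at (1,3), heading up
no rival 2-sequence matches.

back(3), strafe(left, 2)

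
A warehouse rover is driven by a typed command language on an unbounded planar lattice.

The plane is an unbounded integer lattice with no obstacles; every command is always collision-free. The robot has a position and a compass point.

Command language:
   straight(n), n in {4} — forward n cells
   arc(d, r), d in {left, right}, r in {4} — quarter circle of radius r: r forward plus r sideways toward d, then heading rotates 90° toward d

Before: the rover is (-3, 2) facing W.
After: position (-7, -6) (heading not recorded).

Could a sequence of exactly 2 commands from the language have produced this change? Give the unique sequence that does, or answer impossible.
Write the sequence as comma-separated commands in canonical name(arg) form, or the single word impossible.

arc(left, 4), straight(4)

key: running straight(4) before arc(left, 4) would end elsewhere — order is forced
from: (-3, 2) facing W
step 1 (arc(left, 4)): (-7, -2) facing S
step 2 (straight(4)): (-7, -6) facing S
no other 2-command option fits: unique.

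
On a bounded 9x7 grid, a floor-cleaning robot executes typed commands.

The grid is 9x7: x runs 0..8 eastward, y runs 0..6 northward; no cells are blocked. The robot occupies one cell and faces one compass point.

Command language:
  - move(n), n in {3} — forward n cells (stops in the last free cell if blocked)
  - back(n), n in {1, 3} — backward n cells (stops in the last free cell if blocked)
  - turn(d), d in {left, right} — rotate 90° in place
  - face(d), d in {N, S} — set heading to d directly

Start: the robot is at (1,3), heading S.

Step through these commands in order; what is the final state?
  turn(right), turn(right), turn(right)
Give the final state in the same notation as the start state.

begin: at (1,3), heading S
1. turn(right) → at (1,3), heading W
2. turn(right) → at (1,3), heading N
3. turn(right) → at (1,3), heading E

at (1,3), heading E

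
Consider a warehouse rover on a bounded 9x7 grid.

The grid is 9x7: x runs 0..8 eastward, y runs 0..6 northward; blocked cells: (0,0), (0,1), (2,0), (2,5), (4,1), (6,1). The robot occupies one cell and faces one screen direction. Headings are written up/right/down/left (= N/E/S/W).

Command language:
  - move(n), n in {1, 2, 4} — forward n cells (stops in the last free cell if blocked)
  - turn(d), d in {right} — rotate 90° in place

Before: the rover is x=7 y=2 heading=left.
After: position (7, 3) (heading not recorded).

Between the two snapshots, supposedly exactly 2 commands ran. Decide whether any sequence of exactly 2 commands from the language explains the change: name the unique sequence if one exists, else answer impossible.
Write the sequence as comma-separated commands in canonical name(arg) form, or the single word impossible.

turn(right), move(1)

key: order matters: swapping turn(right) and move(1) lands elsewhere
initial: x=7 y=2 heading=left
1. turn(right) → x=7 y=2 heading=up
2. move(1) → x=7 y=3 heading=up
uniquely the one of 16 2-step routes that fits.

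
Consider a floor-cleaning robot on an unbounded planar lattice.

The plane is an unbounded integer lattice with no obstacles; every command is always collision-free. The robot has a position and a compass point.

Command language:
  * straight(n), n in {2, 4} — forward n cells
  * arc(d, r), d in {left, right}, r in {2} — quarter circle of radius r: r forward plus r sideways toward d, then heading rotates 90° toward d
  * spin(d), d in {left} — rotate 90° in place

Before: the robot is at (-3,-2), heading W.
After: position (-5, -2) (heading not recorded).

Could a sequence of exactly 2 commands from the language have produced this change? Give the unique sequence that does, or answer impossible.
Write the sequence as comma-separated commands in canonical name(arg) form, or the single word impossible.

key: order matters: swapping straight(2) and spin(left) lands elsewhere
begin: at (-3,-2), heading W
1. straight(2) → at (-5,-2), heading W
2. spin(left) → at (-5,-2), heading S
no other 2-command option fits: unique.

straight(2), spin(left)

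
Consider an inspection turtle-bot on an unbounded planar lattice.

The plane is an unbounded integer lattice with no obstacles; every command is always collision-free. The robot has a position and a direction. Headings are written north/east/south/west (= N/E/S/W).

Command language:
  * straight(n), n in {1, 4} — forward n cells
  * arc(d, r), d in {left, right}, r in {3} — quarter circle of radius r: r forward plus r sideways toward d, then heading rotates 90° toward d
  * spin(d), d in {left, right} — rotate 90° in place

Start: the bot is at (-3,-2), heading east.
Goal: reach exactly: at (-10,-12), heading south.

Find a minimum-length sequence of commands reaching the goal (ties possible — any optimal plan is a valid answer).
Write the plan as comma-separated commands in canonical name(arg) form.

spin(right), straight(4), arc(right, 3), straight(1), arc(left, 3)

begin: at (-3,-2), heading east
t=1 spin(right) ⇒ at (-3,-2), heading south
t=2 straight(4) ⇒ at (-3,-6), heading south
t=3 arc(right, 3) ⇒ at (-6,-9), heading west
t=4 straight(1) ⇒ at (-7,-9), heading west
t=5 arc(left, 3) ⇒ at (-10,-12), heading south
shorter routes all fall short; 5 is best.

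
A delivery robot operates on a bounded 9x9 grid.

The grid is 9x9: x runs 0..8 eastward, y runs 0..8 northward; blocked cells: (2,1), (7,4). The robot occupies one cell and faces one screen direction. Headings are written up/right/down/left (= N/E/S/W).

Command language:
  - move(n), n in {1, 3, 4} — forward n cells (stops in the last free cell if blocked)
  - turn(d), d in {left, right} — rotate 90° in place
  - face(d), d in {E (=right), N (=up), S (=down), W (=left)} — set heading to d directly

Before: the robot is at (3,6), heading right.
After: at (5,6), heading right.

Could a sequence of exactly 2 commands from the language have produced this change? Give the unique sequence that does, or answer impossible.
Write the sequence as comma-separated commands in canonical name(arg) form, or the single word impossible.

key: heading stays E — no command in the sequence turns
start: at (3,6), heading right
[1] after move(1): at (4,6), heading right
[2] after move(1): at (5,6), heading right
no rival 2-sequence matches.

move(1), move(1)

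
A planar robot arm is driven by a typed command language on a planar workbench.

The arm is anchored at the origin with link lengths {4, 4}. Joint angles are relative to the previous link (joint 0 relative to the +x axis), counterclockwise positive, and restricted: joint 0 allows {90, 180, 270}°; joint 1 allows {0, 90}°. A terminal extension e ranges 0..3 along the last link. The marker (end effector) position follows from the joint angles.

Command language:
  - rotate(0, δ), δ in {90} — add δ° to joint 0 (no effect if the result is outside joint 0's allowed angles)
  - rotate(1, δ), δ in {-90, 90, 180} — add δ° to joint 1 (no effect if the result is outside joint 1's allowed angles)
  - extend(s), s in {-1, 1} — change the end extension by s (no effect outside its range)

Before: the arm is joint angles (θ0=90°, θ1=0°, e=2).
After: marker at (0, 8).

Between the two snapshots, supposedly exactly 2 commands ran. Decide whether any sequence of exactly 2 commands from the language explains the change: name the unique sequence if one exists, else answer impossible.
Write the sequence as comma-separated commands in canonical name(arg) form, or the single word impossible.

t0: joint angles (θ0=90°, θ1=0°, e=2)
step 1 (extend(-1)): joint angles (θ0=90°, θ1=0°, e=1)
step 2 (extend(-1)): joint angles (θ0=90°, θ1=0°, e=0)
no other 2-command option fits: unique.

extend(-1), extend(-1)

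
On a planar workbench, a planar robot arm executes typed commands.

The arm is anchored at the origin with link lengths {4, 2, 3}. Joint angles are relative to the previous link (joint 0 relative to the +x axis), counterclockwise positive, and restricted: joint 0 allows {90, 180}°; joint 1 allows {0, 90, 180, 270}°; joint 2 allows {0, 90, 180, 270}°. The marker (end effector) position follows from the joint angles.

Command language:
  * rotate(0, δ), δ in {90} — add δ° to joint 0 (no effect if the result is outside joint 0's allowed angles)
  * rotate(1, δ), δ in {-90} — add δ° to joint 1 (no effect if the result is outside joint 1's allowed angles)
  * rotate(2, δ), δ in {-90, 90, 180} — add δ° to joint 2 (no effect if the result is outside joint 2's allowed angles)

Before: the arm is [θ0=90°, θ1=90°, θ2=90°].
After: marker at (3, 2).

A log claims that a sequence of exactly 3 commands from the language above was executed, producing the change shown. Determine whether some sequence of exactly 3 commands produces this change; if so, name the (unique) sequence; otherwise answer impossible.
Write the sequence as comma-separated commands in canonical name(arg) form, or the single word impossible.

rotate(1, -90), rotate(1, -90), rotate(1, -90)

begin: [θ0=90°, θ1=90°, θ2=90°]
1. rotate(1, -90) → [θ0=90°, θ1=0°, θ2=90°]
2. rotate(1, -90) → [θ0=90°, θ1=270°, θ2=90°]
3. rotate(1, -90) → [θ0=90°, θ1=180°, θ2=90°]
no other 3-command option fits: unique.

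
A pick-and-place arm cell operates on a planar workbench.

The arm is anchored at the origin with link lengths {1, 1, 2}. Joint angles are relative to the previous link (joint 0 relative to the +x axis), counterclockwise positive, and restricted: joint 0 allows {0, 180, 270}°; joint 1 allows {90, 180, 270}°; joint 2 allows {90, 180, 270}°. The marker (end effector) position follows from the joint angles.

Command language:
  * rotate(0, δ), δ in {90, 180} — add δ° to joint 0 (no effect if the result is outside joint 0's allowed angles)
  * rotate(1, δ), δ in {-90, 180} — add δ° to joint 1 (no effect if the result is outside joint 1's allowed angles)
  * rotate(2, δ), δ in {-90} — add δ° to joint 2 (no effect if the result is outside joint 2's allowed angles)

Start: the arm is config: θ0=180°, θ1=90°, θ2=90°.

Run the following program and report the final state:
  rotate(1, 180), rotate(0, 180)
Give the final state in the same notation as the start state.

config: θ0=0°, θ1=270°, θ2=90°

from: config: θ0=180°, θ1=90°, θ2=90°
1. rotate(1, 180) → config: θ0=180°, θ1=270°, θ2=90°
2. rotate(0, 180) → config: θ0=0°, θ1=270°, θ2=90°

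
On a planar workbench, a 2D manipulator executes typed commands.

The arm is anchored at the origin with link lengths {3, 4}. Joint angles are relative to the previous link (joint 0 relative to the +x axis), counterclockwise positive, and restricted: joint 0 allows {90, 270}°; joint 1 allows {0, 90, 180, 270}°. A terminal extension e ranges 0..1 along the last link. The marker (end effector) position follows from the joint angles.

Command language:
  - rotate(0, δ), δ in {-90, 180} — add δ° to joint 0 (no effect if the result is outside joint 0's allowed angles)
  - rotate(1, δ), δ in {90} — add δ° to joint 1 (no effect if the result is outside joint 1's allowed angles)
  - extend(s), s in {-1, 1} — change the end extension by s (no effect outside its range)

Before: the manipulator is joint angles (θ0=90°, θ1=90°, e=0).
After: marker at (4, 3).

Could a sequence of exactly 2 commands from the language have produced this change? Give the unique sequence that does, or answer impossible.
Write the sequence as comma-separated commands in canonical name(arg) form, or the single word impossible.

rotate(1, 90), rotate(1, 90)

t0: joint angles (θ0=90°, θ1=90°, e=0)
step 1 (rotate(1, 90)): joint angles (θ0=90°, θ1=180°, e=0)
step 2 (rotate(1, 90)): joint angles (θ0=90°, θ1=270°, e=0)
no other 2-command option fits: unique.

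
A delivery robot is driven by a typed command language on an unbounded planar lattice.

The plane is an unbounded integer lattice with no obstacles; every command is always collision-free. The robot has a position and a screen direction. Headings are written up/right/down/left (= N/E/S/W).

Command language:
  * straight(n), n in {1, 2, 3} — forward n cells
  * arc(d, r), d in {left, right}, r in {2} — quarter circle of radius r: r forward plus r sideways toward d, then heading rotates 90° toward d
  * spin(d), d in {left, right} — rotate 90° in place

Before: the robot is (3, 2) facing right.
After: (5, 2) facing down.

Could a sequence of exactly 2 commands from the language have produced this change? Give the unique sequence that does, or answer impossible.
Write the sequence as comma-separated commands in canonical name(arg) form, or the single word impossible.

straight(2), spin(right)

key: position moved to (5,2) AND the heading swung to S — translation plus rotation needed
initial: (3, 2) facing right
t=1 straight(2) ⇒ (5, 2) facing right
t=2 spin(right) ⇒ (5, 2) facing down
uniquely the one of 49 2-step routes that fits.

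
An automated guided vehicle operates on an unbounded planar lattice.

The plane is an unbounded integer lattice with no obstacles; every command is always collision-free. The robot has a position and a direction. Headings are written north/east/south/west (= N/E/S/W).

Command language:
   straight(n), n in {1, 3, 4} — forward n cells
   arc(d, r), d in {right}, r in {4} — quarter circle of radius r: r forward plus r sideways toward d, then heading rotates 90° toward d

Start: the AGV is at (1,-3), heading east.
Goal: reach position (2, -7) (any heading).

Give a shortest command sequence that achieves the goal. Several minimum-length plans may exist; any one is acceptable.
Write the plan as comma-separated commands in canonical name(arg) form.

straight(4), straight(1), arc(right, 4), arc(right, 4), arc(right, 4)

start: at (1,-3), heading east
[1] after straight(4): at (5,-3), heading east
[2] after straight(1): at (6,-3), heading east
[3] after arc(right, 4): at (10,-7), heading south
[4] after arc(right, 4): at (6,-11), heading west
[5] after arc(right, 4): at (2,-7), heading north
minimal: 5 command(s), checked below 5.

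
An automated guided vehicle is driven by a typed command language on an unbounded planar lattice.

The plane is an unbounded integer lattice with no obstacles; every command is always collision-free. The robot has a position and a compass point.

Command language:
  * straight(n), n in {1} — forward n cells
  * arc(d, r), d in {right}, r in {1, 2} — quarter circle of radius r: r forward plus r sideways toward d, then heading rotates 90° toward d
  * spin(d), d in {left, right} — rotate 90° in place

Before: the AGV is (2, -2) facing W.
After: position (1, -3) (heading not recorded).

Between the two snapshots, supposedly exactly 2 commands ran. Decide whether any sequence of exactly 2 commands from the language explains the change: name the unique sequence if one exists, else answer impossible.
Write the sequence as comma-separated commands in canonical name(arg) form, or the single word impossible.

key: running arc(right, 1) before spin(left) would end elsewhere — order is forced
start: (2, -2) facing W
step 1 (spin(left)): (2, -2) facing S
step 2 (arc(right, 1)): (1, -3) facing W
all 25 alternatives checked — unique.

spin(left), arc(right, 1)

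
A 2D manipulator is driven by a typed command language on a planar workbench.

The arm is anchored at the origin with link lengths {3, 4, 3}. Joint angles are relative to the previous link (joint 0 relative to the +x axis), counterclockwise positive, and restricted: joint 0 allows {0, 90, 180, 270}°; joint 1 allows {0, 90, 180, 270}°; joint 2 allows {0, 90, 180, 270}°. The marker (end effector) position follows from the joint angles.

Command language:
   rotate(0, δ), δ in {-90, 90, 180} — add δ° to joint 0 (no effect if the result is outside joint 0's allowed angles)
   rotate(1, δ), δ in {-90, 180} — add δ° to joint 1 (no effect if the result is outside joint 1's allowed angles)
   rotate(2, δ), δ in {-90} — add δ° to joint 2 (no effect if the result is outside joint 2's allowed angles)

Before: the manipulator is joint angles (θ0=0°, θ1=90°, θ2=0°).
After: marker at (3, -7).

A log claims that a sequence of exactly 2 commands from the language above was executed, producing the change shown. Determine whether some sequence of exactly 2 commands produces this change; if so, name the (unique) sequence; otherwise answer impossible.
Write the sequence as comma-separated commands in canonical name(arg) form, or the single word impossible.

begin: joint angles (θ0=0°, θ1=90°, θ2=0°)
t=1 rotate(1, -90) ⇒ joint angles (θ0=0°, θ1=0°, θ2=0°)
t=2 rotate(1, -90) ⇒ joint angles (θ0=0°, θ1=270°, θ2=0°)
uniquely the one of 36 2-step routes that fits.

rotate(1, -90), rotate(1, -90)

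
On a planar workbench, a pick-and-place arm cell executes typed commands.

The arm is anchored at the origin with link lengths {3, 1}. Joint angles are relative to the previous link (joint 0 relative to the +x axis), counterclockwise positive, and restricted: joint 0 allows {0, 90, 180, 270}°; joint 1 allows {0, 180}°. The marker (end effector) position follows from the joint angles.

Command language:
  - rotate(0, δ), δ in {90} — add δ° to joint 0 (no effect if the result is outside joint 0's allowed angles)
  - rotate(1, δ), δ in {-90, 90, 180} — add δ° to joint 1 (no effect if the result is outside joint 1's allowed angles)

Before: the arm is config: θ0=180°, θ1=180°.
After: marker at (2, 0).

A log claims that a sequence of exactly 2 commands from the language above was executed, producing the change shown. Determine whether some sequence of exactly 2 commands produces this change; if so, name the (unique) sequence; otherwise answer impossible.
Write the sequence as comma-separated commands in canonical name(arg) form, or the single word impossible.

begin: config: θ0=180°, θ1=180°
[1] after rotate(0, 90): config: θ0=270°, θ1=180°
[2] after rotate(0, 90): config: θ0=0°, θ1=180°
no other 2-command option fits: unique.

rotate(0, 90), rotate(0, 90)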